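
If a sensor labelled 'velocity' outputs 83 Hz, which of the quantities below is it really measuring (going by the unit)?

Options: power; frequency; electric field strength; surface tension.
frequency

velocity should have units dimensionally equivalent to m / s (e.g. m/s).
The given unit 'Hz' reduces to 1 / s. Of the listed options, that is the dimensionality of frequency.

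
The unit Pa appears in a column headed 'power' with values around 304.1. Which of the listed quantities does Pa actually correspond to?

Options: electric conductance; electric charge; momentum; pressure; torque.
pressure

power should have units dimensionally equivalent to kg * m^2 / s^3 (e.g. W).
The given unit 'Pa' reduces to kg / (m * s^2). Of the listed options, that is the dimensionality of pressure.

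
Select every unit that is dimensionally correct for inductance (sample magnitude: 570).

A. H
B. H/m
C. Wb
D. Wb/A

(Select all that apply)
A, D

inductance has SI base units: kg * m^2 / (A^2 * s^2)

Checking each option against kg * m^2 / (A^2 * s^2):
  A. H: ✓ matches
  B. H/m: ✗ does not match
  C. Wb: ✗ does not match
  D. Wb/A: ✓ matches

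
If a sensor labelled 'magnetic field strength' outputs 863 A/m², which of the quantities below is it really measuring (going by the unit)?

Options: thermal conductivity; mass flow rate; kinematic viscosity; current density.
current density

magnetic field strength should have units dimensionally equivalent to A / m (e.g. A/m).
The given unit 'A/m²' reduces to A / m^2. Of the listed options, that is the dimensionality of current density.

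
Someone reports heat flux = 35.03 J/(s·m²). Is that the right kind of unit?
Yes

heat flux has SI base units: kg / s^3
J/(s·m²) reduces to the same SI base units, so it is a valid unit for heat flux.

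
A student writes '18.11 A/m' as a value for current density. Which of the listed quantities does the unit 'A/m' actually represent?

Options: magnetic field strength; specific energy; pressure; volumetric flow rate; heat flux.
magnetic field strength

current density should have units dimensionally equivalent to A / m^2 (e.g. A/m²).
The given unit 'A/m' reduces to A / m. Of the listed options, that is the dimensionality of magnetic field strength.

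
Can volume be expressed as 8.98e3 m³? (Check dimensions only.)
Yes

volume has SI base units: m^3
m³ reduces to the same SI base units, so it is a valid unit for volume.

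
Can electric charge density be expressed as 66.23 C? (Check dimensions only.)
No

electric charge density has SI base units: A * s / m^3
C does NOT reduce to A * s / m^3; a valid unit for electric charge density would be e.g. C/m³.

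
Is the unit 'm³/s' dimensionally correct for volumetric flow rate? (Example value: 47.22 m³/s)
Yes

volumetric flow rate has SI base units: m^3 / s
m³/s reduces to the same SI base units, so it is a valid unit for volumetric flow rate.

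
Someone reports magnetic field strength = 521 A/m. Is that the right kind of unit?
Yes

magnetic field strength has SI base units: A / m
A/m reduces to the same SI base units, so it is a valid unit for magnetic field strength.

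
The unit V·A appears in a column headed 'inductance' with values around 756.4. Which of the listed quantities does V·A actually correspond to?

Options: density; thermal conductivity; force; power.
power

inductance should have units dimensionally equivalent to kg * m^2 / (A^2 * s^2) (e.g. H).
The given unit 'V·A' reduces to kg * m^2 / s^3. Of the listed options, that is the dimensionality of power.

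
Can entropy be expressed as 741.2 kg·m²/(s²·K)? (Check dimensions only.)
Yes

entropy has SI base units: kg * m^2 / (s^2 * K)
kg·m²/(s²·K) reduces to the same SI base units, so it is a valid unit for entropy.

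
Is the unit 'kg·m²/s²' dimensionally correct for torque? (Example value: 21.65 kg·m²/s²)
Yes

torque has SI base units: kg * m^2 / s^2
kg·m²/s² reduces to the same SI base units, so it is a valid unit for torque.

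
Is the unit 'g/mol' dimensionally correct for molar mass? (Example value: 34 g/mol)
Yes

molar mass has SI base units: kg / mol
g/mol reduces to the same SI base units, so it is a valid unit for molar mass.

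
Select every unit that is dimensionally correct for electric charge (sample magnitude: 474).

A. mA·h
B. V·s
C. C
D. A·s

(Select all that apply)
A, C, D

electric charge has SI base units: A * s

Checking each option against A * s:
  A. mA·h: ✓ matches
  B. V·s: ✗ does not match
  C. C: ✓ matches
  D. A·s: ✓ matches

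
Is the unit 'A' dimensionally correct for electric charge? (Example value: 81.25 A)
No

electric charge has SI base units: A * s
A does NOT reduce to A * s; a valid unit for electric charge would be e.g. C.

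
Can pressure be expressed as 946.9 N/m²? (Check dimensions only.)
Yes

pressure has SI base units: kg / (m * s^2)
N/m² reduces to the same SI base units, so it is a valid unit for pressure.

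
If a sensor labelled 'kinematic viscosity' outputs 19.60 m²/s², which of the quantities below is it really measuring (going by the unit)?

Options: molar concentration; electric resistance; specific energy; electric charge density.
specific energy

kinematic viscosity should have units dimensionally equivalent to m^2 / s (e.g. m²/s).
The given unit 'm²/s²' reduces to m^2 / s^2. Of the listed options, that is the dimensionality of specific energy.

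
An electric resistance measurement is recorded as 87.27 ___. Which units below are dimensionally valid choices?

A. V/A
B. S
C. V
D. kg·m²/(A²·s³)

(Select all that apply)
A, D

electric resistance has SI base units: kg * m^2 / (A^2 * s^3)

Checking each option against kg * m^2 / (A^2 * s^3):
  A. V/A: ✓ matches
  B. S: ✗ does not match
  C. V: ✗ does not match
  D. kg·m²/(A²·s³): ✓ matches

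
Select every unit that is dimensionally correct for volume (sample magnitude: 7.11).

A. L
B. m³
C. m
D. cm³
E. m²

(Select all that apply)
A, B, D

volume has SI base units: m^3

Checking each option against m^3:
  A. L: ✓ matches
  B. m³: ✓ matches
  C. m: ✗ does not match
  D. cm³: ✓ matches
  E. m²: ✗ does not match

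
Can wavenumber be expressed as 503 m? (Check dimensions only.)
No

wavenumber has SI base units: 1 / m
m does NOT reduce to 1 / m; a valid unit for wavenumber would be e.g. 1/m.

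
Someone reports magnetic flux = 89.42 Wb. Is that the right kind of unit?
Yes

magnetic flux has SI base units: kg * m^2 / (A * s^2)
Wb reduces to the same SI base units, so it is a valid unit for magnetic flux.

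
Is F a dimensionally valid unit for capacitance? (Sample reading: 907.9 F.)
Yes

capacitance has SI base units: A^2 * s^4 / (kg * m^2)
F reduces to the same SI base units, so it is a valid unit for capacitance.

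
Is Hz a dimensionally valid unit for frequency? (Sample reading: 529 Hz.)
Yes

frequency has SI base units: 1 / s
Hz reduces to the same SI base units, so it is a valid unit for frequency.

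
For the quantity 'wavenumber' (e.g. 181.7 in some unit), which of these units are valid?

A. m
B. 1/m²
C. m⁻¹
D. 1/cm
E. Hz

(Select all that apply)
C, D

wavenumber has SI base units: 1 / m

Checking each option against 1 / m:
  A. m: ✗ does not match
  B. 1/m²: ✗ does not match
  C. m⁻¹: ✓ matches
  D. 1/cm: ✓ matches
  E. Hz: ✗ does not match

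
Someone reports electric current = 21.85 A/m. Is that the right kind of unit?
No

electric current has SI base units: A
A/m does NOT reduce to A; a valid unit for electric current would be e.g. A.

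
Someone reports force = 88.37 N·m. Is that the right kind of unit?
No

force has SI base units: kg * m / s^2
N·m does NOT reduce to kg * m / s^2; a valid unit for force would be e.g. N.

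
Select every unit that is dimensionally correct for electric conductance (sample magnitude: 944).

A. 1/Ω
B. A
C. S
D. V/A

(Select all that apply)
A, C

electric conductance has SI base units: A^2 * s^3 / (kg * m^2)

Checking each option against A^2 * s^3 / (kg * m^2):
  A. 1/Ω: ✓ matches
  B. A: ✗ does not match
  C. S: ✓ matches
  D. V/A: ✗ does not match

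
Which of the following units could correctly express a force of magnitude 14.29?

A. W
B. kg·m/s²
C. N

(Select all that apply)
B, C

force has SI base units: kg * m / s^2

Checking each option against kg * m / s^2:
  A. W: ✗ does not match
  B. kg·m/s²: ✓ matches
  C. N: ✓ matches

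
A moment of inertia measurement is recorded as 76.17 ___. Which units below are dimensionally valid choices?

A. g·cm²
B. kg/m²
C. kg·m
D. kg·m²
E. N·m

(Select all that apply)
A, D

moment of inertia has SI base units: kg * m^2

Checking each option against kg * m^2:
  A. g·cm²: ✓ matches
  B. kg/m²: ✗ does not match
  C. kg·m: ✗ does not match
  D. kg·m²: ✓ matches
  E. N·m: ✗ does not match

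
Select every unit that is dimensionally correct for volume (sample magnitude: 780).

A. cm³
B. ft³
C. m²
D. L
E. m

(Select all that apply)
A, B, D

volume has SI base units: m^3

Checking each option against m^3:
  A. cm³: ✓ matches
  B. ft³: ✓ matches
  C. m²: ✗ does not match
  D. L: ✓ matches
  E. m: ✗ does not match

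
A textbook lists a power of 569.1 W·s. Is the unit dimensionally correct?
No

power has SI base units: kg * m^2 / s^3
W·s does NOT reduce to kg * m^2 / s^3; a valid unit for power would be e.g. W.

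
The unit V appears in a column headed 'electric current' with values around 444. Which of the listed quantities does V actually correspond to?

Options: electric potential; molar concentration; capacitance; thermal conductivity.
electric potential

electric current should have units dimensionally equivalent to A (e.g. A).
The given unit 'V' reduces to kg * m^2 / (A * s^3). Of the listed options, that is the dimensionality of electric potential.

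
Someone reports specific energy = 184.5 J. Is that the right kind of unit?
No

specific energy has SI base units: m^2 / s^2
J does NOT reduce to m^2 / s^2; a valid unit for specific energy would be e.g. J/kg.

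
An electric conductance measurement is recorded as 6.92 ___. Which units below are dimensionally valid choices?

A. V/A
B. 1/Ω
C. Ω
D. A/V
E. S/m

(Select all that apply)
B, D

electric conductance has SI base units: A^2 * s^3 / (kg * m^2)

Checking each option against A^2 * s^3 / (kg * m^2):
  A. V/A: ✗ does not match
  B. 1/Ω: ✓ matches
  C. Ω: ✗ does not match
  D. A/V: ✓ matches
  E. S/m: ✗ does not match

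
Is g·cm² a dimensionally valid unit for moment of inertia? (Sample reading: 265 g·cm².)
Yes

moment of inertia has SI base units: kg * m^2
g·cm² reduces to the same SI base units, so it is a valid unit for moment of inertia.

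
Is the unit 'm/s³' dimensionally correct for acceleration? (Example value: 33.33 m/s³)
No

acceleration has SI base units: m / s^2
m/s³ does NOT reduce to m / s^2; a valid unit for acceleration would be e.g. m/s².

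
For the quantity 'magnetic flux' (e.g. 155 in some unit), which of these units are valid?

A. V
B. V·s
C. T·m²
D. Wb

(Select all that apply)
B, C, D

magnetic flux has SI base units: kg * m^2 / (A * s^2)

Checking each option against kg * m^2 / (A * s^2):
  A. V: ✗ does not match
  B. V·s: ✓ matches
  C. T·m²: ✓ matches
  D. Wb: ✓ matches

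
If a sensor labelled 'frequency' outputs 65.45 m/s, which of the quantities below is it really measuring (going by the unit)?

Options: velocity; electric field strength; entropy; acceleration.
velocity

frequency should have units dimensionally equivalent to 1 / s (e.g. Hz).
The given unit 'm/s' reduces to m / s. Of the listed options, that is the dimensionality of velocity.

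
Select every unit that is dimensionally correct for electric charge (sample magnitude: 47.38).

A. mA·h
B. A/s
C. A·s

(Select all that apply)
A, C

electric charge has SI base units: A * s

Checking each option against A * s:
  A. mA·h: ✓ matches
  B. A/s: ✗ does not match
  C. A·s: ✓ matches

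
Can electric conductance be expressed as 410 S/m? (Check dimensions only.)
No

electric conductance has SI base units: A^2 * s^3 / (kg * m^2)
S/m does NOT reduce to A^2 * s^3 / (kg * m^2); a valid unit for electric conductance would be e.g. S.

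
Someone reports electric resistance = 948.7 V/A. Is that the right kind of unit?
Yes

electric resistance has SI base units: kg * m^2 / (A^2 * s^3)
V/A reduces to the same SI base units, so it is a valid unit for electric resistance.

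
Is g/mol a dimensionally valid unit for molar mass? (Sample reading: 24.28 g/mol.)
Yes

molar mass has SI base units: kg / mol
g/mol reduces to the same SI base units, so it is a valid unit for molar mass.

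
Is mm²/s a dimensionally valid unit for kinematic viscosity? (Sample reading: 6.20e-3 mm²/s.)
Yes

kinematic viscosity has SI base units: m^2 / s
mm²/s reduces to the same SI base units, so it is a valid unit for kinematic viscosity.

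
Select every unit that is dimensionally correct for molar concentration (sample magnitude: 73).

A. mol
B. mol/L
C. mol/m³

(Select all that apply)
B, C

molar concentration has SI base units: mol / m^3

Checking each option against mol / m^3:
  A. mol: ✗ does not match
  B. mol/L: ✓ matches
  C. mol/m³: ✓ matches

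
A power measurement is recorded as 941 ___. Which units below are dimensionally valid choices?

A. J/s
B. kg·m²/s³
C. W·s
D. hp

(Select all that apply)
A, B, D

power has SI base units: kg * m^2 / s^3

Checking each option against kg * m^2 / s^3:
  A. J/s: ✓ matches
  B. kg·m²/s³: ✓ matches
  C. W·s: ✗ does not match
  D. hp: ✓ matches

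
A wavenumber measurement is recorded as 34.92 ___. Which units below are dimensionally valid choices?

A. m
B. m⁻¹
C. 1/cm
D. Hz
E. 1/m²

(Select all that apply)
B, C

wavenumber has SI base units: 1 / m

Checking each option against 1 / m:
  A. m: ✗ does not match
  B. m⁻¹: ✓ matches
  C. 1/cm: ✓ matches
  D. Hz: ✗ does not match
  E. 1/m²: ✗ does not match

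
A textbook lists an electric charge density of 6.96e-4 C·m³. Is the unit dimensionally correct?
No

electric charge density has SI base units: A * s / m^3
C·m³ does NOT reduce to A * s / m^3; a valid unit for electric charge density would be e.g. C/m³.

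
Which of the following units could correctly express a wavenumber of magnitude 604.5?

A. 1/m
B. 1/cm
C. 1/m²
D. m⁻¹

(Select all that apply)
A, B, D

wavenumber has SI base units: 1 / m

Checking each option against 1 / m:
  A. 1/m: ✓ matches
  B. 1/cm: ✓ matches
  C. 1/m²: ✗ does not match
  D. m⁻¹: ✓ matches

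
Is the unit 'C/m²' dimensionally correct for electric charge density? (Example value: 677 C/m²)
No

electric charge density has SI base units: A * s / m^3
C/m² does NOT reduce to A * s / m^3; a valid unit for electric charge density would be e.g. C/m³.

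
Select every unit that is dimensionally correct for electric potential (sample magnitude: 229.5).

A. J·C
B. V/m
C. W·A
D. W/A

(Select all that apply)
D

electric potential has SI base units: kg * m^2 / (A * s^3)

Checking each option against kg * m^2 / (A * s^3):
  A. J·C: ✗ does not match
  B. V/m: ✗ does not match
  C. W·A: ✗ does not match
  D. W/A: ✓ matches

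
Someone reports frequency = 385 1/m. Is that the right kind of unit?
No

frequency has SI base units: 1 / s
1/m does NOT reduce to 1 / s; a valid unit for frequency would be e.g. Hz.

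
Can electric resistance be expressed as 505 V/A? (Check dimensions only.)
Yes

electric resistance has SI base units: kg * m^2 / (A^2 * s^3)
V/A reduces to the same SI base units, so it is a valid unit for electric resistance.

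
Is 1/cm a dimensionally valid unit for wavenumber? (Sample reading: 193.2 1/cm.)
Yes

wavenumber has SI base units: 1 / m
1/cm reduces to the same SI base units, so it is a valid unit for wavenumber.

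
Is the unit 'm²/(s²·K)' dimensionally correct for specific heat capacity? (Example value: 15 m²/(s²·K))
Yes

specific heat capacity has SI base units: m^2 / (s^2 * K)
m²/(s²·K) reduces to the same SI base units, so it is a valid unit for specific heat capacity.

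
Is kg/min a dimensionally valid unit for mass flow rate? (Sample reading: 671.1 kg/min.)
Yes

mass flow rate has SI base units: kg / s
kg/min reduces to the same SI base units, so it is a valid unit for mass flow rate.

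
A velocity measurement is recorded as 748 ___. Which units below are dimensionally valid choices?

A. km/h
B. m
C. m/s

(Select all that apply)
A, C

velocity has SI base units: m / s

Checking each option against m / s:
  A. km/h: ✓ matches
  B. m: ✗ does not match
  C. m/s: ✓ matches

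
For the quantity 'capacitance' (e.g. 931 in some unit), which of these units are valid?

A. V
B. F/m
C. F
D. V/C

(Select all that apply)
C

capacitance has SI base units: A^2 * s^4 / (kg * m^2)

Checking each option against A^2 * s^4 / (kg * m^2):
  A. V: ✗ does not match
  B. F/m: ✗ does not match
  C. F: ✓ matches
  D. V/C: ✗ does not match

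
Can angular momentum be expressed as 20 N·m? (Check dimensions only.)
No

angular momentum has SI base units: kg * m^2 / s
N·m does NOT reduce to kg * m^2 / s; a valid unit for angular momentum would be e.g. kg·m²/s.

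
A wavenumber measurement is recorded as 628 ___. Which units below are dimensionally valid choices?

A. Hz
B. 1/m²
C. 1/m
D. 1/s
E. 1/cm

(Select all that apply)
C, E

wavenumber has SI base units: 1 / m

Checking each option against 1 / m:
  A. Hz: ✗ does not match
  B. 1/m²: ✗ does not match
  C. 1/m: ✓ matches
  D. 1/s: ✗ does not match
  E. 1/cm: ✓ matches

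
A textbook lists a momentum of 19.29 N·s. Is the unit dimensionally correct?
Yes

momentum has SI base units: kg * m / s
N·s reduces to the same SI base units, so it is a valid unit for momentum.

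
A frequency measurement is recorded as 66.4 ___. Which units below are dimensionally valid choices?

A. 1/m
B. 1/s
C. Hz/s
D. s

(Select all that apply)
B

frequency has SI base units: 1 / s

Checking each option against 1 / s:
  A. 1/m: ✗ does not match
  B. 1/s: ✓ matches
  C. Hz/s: ✗ does not match
  D. s: ✗ does not match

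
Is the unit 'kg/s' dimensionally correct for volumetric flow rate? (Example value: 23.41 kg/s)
No

volumetric flow rate has SI base units: m^3 / s
kg/s does NOT reduce to m^3 / s; a valid unit for volumetric flow rate would be e.g. m³/s.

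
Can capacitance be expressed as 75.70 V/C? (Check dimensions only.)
No

capacitance has SI base units: A^2 * s^4 / (kg * m^2)
V/C does NOT reduce to A^2 * s^4 / (kg * m^2); a valid unit for capacitance would be e.g. F.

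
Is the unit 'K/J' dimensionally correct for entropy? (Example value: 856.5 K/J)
No

entropy has SI base units: kg * m^2 / (s^2 * K)
K/J does NOT reduce to kg * m^2 / (s^2 * K); a valid unit for entropy would be e.g. J/K.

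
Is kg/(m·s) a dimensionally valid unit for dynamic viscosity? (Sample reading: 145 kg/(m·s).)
Yes

dynamic viscosity has SI base units: kg / (m * s)
kg/(m·s) reduces to the same SI base units, so it is a valid unit for dynamic viscosity.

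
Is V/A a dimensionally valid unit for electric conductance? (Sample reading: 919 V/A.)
No

electric conductance has SI base units: A^2 * s^3 / (kg * m^2)
V/A does NOT reduce to A^2 * s^3 / (kg * m^2); a valid unit for electric conductance would be e.g. S.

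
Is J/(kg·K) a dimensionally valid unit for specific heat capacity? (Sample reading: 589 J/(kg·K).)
Yes

specific heat capacity has SI base units: m^2 / (s^2 * K)
J/(kg·K) reduces to the same SI base units, so it is a valid unit for specific heat capacity.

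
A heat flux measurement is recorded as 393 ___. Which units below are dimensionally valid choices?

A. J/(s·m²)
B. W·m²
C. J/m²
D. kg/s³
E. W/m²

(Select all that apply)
A, D, E

heat flux has SI base units: kg / s^3

Checking each option against kg / s^3:
  A. J/(s·m²): ✓ matches
  B. W·m²: ✗ does not match
  C. J/m²: ✗ does not match
  D. kg/s³: ✓ matches
  E. W/m²: ✓ matches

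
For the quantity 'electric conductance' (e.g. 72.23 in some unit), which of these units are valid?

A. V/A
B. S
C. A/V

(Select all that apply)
B, C

electric conductance has SI base units: A^2 * s^3 / (kg * m^2)

Checking each option against A^2 * s^3 / (kg * m^2):
  A. V/A: ✗ does not match
  B. S: ✓ matches
  C. A/V: ✓ matches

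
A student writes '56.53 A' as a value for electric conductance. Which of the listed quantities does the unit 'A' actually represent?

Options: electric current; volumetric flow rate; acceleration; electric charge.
electric current

electric conductance should have units dimensionally equivalent to A^2 * s^3 / (kg * m^2) (e.g. S).
The given unit 'A' reduces to A. Of the listed options, that is the dimensionality of electric current.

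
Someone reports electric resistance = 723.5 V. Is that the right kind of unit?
No

electric resistance has SI base units: kg * m^2 / (A^2 * s^3)
V does NOT reduce to kg * m^2 / (A^2 * s^3); a valid unit for electric resistance would be e.g. Ω.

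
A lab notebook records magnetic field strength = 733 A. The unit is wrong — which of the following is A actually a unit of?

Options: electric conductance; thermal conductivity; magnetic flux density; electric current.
electric current

magnetic field strength should have units dimensionally equivalent to A / m (e.g. A/m).
The given unit 'A' reduces to A. Of the listed options, that is the dimensionality of electric current.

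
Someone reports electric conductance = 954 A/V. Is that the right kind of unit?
Yes

electric conductance has SI base units: A^2 * s^3 / (kg * m^2)
A/V reduces to the same SI base units, so it is a valid unit for electric conductance.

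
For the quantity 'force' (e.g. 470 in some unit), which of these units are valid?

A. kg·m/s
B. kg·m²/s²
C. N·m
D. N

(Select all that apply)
D

force has SI base units: kg * m / s^2

Checking each option against kg * m / s^2:
  A. kg·m/s: ✗ does not match
  B. kg·m²/s²: ✗ does not match
  C. N·m: ✗ does not match
  D. N: ✓ matches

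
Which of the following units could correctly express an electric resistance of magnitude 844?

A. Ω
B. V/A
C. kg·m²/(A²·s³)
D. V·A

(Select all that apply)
A, B, C

electric resistance has SI base units: kg * m^2 / (A^2 * s^3)

Checking each option against kg * m^2 / (A^2 * s^3):
  A. Ω: ✓ matches
  B. V/A: ✓ matches
  C. kg·m²/(A²·s³): ✓ matches
  D. V·A: ✗ does not match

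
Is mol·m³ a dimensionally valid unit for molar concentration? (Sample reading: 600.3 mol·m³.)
No

molar concentration has SI base units: mol / m^3
mol·m³ does NOT reduce to mol / m^3; a valid unit for molar concentration would be e.g. mol/m³.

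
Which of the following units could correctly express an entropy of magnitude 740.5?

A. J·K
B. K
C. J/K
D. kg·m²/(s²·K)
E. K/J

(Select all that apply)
C, D

entropy has SI base units: kg * m^2 / (s^2 * K)

Checking each option against kg * m^2 / (s^2 * K):
  A. J·K: ✗ does not match
  B. K: ✗ does not match
  C. J/K: ✓ matches
  D. kg·m²/(s²·K): ✓ matches
  E. K/J: ✗ does not match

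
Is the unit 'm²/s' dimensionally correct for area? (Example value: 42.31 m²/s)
No

area has SI base units: m^2
m²/s does NOT reduce to m^2; a valid unit for area would be e.g. m².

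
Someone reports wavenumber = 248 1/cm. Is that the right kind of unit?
Yes

wavenumber has SI base units: 1 / m
1/cm reduces to the same SI base units, so it is a valid unit for wavenumber.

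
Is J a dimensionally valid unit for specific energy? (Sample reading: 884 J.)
No

specific energy has SI base units: m^2 / s^2
J does NOT reduce to m^2 / s^2; a valid unit for specific energy would be e.g. J/kg.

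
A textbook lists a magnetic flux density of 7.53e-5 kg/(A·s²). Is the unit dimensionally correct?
Yes

magnetic flux density has SI base units: kg / (A * s^2)
kg/(A·s²) reduces to the same SI base units, so it is a valid unit for magnetic flux density.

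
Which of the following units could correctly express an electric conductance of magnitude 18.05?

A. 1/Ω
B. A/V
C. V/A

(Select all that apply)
A, B

electric conductance has SI base units: A^2 * s^3 / (kg * m^2)

Checking each option against A^2 * s^3 / (kg * m^2):
  A. 1/Ω: ✓ matches
  B. A/V: ✓ matches
  C. V/A: ✗ does not match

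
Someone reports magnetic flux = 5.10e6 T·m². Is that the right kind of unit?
Yes

magnetic flux has SI base units: kg * m^2 / (A * s^2)
T·m² reduces to the same SI base units, so it is a valid unit for magnetic flux.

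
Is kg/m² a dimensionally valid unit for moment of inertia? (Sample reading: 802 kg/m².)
No

moment of inertia has SI base units: kg * m^2
kg/m² does NOT reduce to kg * m^2; a valid unit for moment of inertia would be e.g. kg·m².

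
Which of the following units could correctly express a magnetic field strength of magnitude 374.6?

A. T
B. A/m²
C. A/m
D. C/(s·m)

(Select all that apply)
C, D

magnetic field strength has SI base units: A / m

Checking each option against A / m:
  A. T: ✗ does not match
  B. A/m²: ✗ does not match
  C. A/m: ✓ matches
  D. C/(s·m): ✓ matches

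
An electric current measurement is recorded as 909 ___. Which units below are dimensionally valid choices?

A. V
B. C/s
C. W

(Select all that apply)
B

electric current has SI base units: A

Checking each option against A:
  A. V: ✗ does not match
  B. C/s: ✓ matches
  C. W: ✗ does not match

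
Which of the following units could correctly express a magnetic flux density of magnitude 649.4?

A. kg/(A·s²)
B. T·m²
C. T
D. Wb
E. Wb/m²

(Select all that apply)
A, C, E

magnetic flux density has SI base units: kg / (A * s^2)

Checking each option against kg / (A * s^2):
  A. kg/(A·s²): ✓ matches
  B. T·m²: ✗ does not match
  C. T: ✓ matches
  D. Wb: ✗ does not match
  E. Wb/m²: ✓ matches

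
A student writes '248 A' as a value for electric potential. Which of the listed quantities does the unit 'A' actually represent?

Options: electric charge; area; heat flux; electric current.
electric current

electric potential should have units dimensionally equivalent to kg * m^2 / (A * s^3) (e.g. V).
The given unit 'A' reduces to A. Of the listed options, that is the dimensionality of electric current.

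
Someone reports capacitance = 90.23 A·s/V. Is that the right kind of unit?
Yes

capacitance has SI base units: A^2 * s^4 / (kg * m^2)
A·s/V reduces to the same SI base units, so it is a valid unit for capacitance.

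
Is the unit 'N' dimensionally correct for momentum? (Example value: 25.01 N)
No

momentum has SI base units: kg * m / s
N does NOT reduce to kg * m / s; a valid unit for momentum would be e.g. kg·m/s.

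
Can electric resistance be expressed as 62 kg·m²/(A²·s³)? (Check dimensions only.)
Yes

electric resistance has SI base units: kg * m^2 / (A^2 * s^3)
kg·m²/(A²·s³) reduces to the same SI base units, so it is a valid unit for electric resistance.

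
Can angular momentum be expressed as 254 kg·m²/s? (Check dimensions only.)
Yes

angular momentum has SI base units: kg * m^2 / s
kg·m²/s reduces to the same SI base units, so it is a valid unit for angular momentum.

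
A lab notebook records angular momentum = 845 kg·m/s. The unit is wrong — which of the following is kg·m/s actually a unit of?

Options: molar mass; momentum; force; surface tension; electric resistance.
momentum

angular momentum should have units dimensionally equivalent to kg * m^2 / s (e.g. kg·m²/s).
The given unit 'kg·m/s' reduces to kg * m / s. Of the listed options, that is the dimensionality of momentum.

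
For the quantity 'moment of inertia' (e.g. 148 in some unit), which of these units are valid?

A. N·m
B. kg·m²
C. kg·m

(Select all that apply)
B

moment of inertia has SI base units: kg * m^2

Checking each option against kg * m^2:
  A. N·m: ✗ does not match
  B. kg·m²: ✓ matches
  C. kg·m: ✗ does not match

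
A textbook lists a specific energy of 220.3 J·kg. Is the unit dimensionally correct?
No

specific energy has SI base units: m^2 / s^2
J·kg does NOT reduce to m^2 / s^2; a valid unit for specific energy would be e.g. J/kg.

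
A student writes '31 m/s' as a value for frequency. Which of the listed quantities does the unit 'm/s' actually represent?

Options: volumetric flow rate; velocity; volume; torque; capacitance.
velocity

frequency should have units dimensionally equivalent to 1 / s (e.g. Hz).
The given unit 'm/s' reduces to m / s. Of the listed options, that is the dimensionality of velocity.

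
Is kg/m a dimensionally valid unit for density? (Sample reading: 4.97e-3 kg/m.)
No

density has SI base units: kg / m^3
kg/m does NOT reduce to kg / m^3; a valid unit for density would be e.g. kg/m³.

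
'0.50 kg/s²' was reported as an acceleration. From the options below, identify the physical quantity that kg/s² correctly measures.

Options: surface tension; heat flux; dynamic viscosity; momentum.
surface tension

acceleration should have units dimensionally equivalent to m / s^2 (e.g. m/s²).
The given unit 'kg/s²' reduces to kg / s^2. Of the listed options, that is the dimensionality of surface tension.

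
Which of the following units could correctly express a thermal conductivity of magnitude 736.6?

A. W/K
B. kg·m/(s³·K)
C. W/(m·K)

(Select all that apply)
B, C

thermal conductivity has SI base units: kg * m / (s^3 * K)

Checking each option against kg * m / (s^3 * K):
  A. W/K: ✗ does not match
  B. kg·m/(s³·K): ✓ matches
  C. W/(m·K): ✓ matches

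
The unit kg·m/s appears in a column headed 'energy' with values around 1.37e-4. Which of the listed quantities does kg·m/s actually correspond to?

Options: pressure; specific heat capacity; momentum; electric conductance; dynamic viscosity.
momentum

energy should have units dimensionally equivalent to kg * m^2 / s^2 (e.g. J).
The given unit 'kg·m/s' reduces to kg * m / s. Of the listed options, that is the dimensionality of momentum.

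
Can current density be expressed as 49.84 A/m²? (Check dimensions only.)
Yes

current density has SI base units: A / m^2
A/m² reduces to the same SI base units, so it is a valid unit for current density.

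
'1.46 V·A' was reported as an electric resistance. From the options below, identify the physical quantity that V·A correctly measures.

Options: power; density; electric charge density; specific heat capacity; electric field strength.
power

electric resistance should have units dimensionally equivalent to kg * m^2 / (A^2 * s^3) (e.g. Ω).
The given unit 'V·A' reduces to kg * m^2 / s^3. Of the listed options, that is the dimensionality of power.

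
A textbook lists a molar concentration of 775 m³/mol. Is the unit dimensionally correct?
No

molar concentration has SI base units: mol / m^3
m³/mol does NOT reduce to mol / m^3; a valid unit for molar concentration would be e.g. mol/m³.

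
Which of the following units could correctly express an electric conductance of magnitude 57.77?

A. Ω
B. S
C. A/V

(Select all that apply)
B, C

electric conductance has SI base units: A^2 * s^3 / (kg * m^2)

Checking each option against A^2 * s^3 / (kg * m^2):
  A. Ω: ✗ does not match
  B. S: ✓ matches
  C. A/V: ✓ matches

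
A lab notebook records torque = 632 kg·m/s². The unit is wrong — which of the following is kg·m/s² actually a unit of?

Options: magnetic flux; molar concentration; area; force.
force

torque should have units dimensionally equivalent to kg * m^2 / s^2 (e.g. N·m).
The given unit 'kg·m/s²' reduces to kg * m / s^2. Of the listed options, that is the dimensionality of force.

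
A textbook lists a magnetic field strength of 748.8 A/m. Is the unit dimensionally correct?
Yes

magnetic field strength has SI base units: A / m
A/m reduces to the same SI base units, so it is a valid unit for magnetic field strength.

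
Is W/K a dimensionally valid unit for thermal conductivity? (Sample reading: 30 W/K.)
No

thermal conductivity has SI base units: kg * m / (s^3 * K)
W/K does NOT reduce to kg * m / (s^3 * K); a valid unit for thermal conductivity would be e.g. W/(m·K).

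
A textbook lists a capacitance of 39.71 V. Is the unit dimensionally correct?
No

capacitance has SI base units: A^2 * s^4 / (kg * m^2)
V does NOT reduce to A^2 * s^4 / (kg * m^2); a valid unit for capacitance would be e.g. F.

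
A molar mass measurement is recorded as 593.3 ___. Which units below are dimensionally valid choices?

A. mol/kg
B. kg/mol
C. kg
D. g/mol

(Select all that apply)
B, D

molar mass has SI base units: kg / mol

Checking each option against kg / mol:
  A. mol/kg: ✗ does not match
  B. kg/mol: ✓ matches
  C. kg: ✗ does not match
  D. g/mol: ✓ matches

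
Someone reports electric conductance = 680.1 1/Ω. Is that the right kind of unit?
Yes

electric conductance has SI base units: A^2 * s^3 / (kg * m^2)
1/Ω reduces to the same SI base units, so it is a valid unit for electric conductance.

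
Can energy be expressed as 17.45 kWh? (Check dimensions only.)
Yes

energy has SI base units: kg * m^2 / s^2
kWh reduces to the same SI base units, so it is a valid unit for energy.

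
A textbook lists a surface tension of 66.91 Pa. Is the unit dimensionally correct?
No

surface tension has SI base units: kg / s^2
Pa does NOT reduce to kg / s^2; a valid unit for surface tension would be e.g. N/m.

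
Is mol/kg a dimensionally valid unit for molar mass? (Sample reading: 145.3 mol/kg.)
No

molar mass has SI base units: kg / mol
mol/kg does NOT reduce to kg / mol; a valid unit for molar mass would be e.g. kg/mol.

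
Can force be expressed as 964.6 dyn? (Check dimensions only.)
Yes

force has SI base units: kg * m / s^2
dyn reduces to the same SI base units, so it is a valid unit for force.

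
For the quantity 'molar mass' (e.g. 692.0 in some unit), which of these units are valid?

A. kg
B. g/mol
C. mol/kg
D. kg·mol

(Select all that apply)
B

molar mass has SI base units: kg / mol

Checking each option against kg / mol:
  A. kg: ✗ does not match
  B. g/mol: ✓ matches
  C. mol/kg: ✗ does not match
  D. kg·mol: ✗ does not match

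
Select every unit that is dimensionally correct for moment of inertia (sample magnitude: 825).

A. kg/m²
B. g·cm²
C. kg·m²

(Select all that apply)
B, C

moment of inertia has SI base units: kg * m^2

Checking each option against kg * m^2:
  A. kg/m²: ✗ does not match
  B. g·cm²: ✓ matches
  C. kg·m²: ✓ matches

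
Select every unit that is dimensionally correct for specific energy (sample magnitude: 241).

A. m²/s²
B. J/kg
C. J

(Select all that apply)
A, B

specific energy has SI base units: m^2 / s^2

Checking each option against m^2 / s^2:
  A. m²/s²: ✓ matches
  B. J/kg: ✓ matches
  C. J: ✗ does not match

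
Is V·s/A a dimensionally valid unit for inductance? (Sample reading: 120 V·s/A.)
Yes

inductance has SI base units: kg * m^2 / (A^2 * s^2)
V·s/A reduces to the same SI base units, so it is a valid unit for inductance.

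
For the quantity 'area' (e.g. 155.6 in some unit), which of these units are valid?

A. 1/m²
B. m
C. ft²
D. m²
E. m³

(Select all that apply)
C, D

area has SI base units: m^2

Checking each option against m^2:
  A. 1/m²: ✗ does not match
  B. m: ✗ does not match
  C. ft²: ✓ matches
  D. m²: ✓ matches
  E. m³: ✗ does not match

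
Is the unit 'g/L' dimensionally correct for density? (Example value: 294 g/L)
Yes

density has SI base units: kg / m^3
g/L reduces to the same SI base units, so it is a valid unit for density.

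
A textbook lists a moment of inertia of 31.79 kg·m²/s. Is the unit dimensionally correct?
No

moment of inertia has SI base units: kg * m^2
kg·m²/s does NOT reduce to kg * m^2; a valid unit for moment of inertia would be e.g. kg·m².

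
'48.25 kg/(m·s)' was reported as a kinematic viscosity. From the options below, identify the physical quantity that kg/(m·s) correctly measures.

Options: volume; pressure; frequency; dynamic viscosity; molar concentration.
dynamic viscosity

kinematic viscosity should have units dimensionally equivalent to m^2 / s (e.g. m²/s).
The given unit 'kg/(m·s)' reduces to kg / (m * s). Of the listed options, that is the dimensionality of dynamic viscosity.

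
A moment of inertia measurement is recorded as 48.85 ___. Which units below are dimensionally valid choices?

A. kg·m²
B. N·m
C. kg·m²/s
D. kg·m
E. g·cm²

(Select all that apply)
A, E

moment of inertia has SI base units: kg * m^2

Checking each option against kg * m^2:
  A. kg·m²: ✓ matches
  B. N·m: ✗ does not match
  C. kg·m²/s: ✗ does not match
  D. kg·m: ✗ does not match
  E. g·cm²: ✓ matches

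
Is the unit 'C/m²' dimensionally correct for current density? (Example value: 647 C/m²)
No

current density has SI base units: A / m^2
C/m² does NOT reduce to A / m^2; a valid unit for current density would be e.g. A/m².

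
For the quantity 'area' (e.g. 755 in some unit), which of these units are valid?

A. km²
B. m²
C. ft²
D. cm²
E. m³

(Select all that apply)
A, B, C, D

area has SI base units: m^2

Checking each option against m^2:
  A. km²: ✓ matches
  B. m²: ✓ matches
  C. ft²: ✓ matches
  D. cm²: ✓ matches
  E. m³: ✗ does not match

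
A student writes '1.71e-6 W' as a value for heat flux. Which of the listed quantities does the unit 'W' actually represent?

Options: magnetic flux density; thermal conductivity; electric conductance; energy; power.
power

heat flux should have units dimensionally equivalent to kg / s^3 (e.g. W/m²).
The given unit 'W' reduces to kg * m^2 / s^3. Of the listed options, that is the dimensionality of power.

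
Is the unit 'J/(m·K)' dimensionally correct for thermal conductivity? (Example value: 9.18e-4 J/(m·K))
No

thermal conductivity has SI base units: kg * m / (s^3 * K)
J/(m·K) does NOT reduce to kg * m / (s^3 * K); a valid unit for thermal conductivity would be e.g. W/(m·K).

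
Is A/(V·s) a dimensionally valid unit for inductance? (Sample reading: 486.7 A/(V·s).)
No

inductance has SI base units: kg * m^2 / (A^2 * s^2)
A/(V·s) does NOT reduce to kg * m^2 / (A^2 * s^2); a valid unit for inductance would be e.g. H.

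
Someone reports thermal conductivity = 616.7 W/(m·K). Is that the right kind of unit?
Yes

thermal conductivity has SI base units: kg * m / (s^3 * K)
W/(m·K) reduces to the same SI base units, so it is a valid unit for thermal conductivity.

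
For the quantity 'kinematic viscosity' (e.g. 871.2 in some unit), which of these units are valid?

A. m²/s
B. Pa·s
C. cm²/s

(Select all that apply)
A, C

kinematic viscosity has SI base units: m^2 / s

Checking each option against m^2 / s:
  A. m²/s: ✓ matches
  B. Pa·s: ✗ does not match
  C. cm²/s: ✓ matches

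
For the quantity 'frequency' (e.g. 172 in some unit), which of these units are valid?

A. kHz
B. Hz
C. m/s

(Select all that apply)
A, B

frequency has SI base units: 1 / s

Checking each option against 1 / s:
  A. kHz: ✓ matches
  B. Hz: ✓ matches
  C. m/s: ✗ does not match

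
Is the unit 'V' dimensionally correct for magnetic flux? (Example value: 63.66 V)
No

magnetic flux has SI base units: kg * m^2 / (A * s^2)
V does NOT reduce to kg * m^2 / (A * s^2); a valid unit for magnetic flux would be e.g. Wb.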